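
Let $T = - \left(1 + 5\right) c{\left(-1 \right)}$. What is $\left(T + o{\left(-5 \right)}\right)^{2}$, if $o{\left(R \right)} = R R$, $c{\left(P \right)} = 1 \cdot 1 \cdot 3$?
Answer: $49$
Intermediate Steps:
$c{\left(P \right)} = 3$ ($c{\left(P \right)} = 1 \cdot 3 = 3$)
$o{\left(R \right)} = R^{2}$
$T = -18$ ($T = - \left(1 + 5\right) 3 = - 6 \cdot 3 = \left(-1\right) 18 = -18$)
$\left(T + o{\left(-5 \right)}\right)^{2} = \left(-18 + \left(-5\right)^{2}\right)^{2} = \left(-18 + 25\right)^{2} = 7^{2} = 49$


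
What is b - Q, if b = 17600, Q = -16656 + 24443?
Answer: 9813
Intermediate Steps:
Q = 7787
b - Q = 17600 - 1*7787 = 17600 - 7787 = 9813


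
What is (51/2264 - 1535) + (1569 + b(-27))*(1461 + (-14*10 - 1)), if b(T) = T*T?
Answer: 6864051851/2264 ≈ 3.0318e+6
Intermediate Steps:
b(T) = T**2
(51/2264 - 1535) + (1569 + b(-27))*(1461 + (-14*10 - 1)) = (51/2264 - 1535) + (1569 + (-27)**2)*(1461 + (-14*10 - 1)) = (51*(1/2264) - 1535) + (1569 + 729)*(1461 + (-140 - 1)) = (51/2264 - 1535) + 2298*(1461 - 141) = -3475189/2264 + 2298*1320 = -3475189/2264 + 3033360 = 6864051851/2264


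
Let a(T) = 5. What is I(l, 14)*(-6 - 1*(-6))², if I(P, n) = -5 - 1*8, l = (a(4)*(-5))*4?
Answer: 0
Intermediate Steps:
l = -100 (l = (5*(-5))*4 = -25*4 = -100)
I(P, n) = -13 (I(P, n) = -5 - 8 = -13)
I(l, 14)*(-6 - 1*(-6))² = -13*(-6 - 1*(-6))² = -13*(-6 + 6)² = -13*0² = -13*0 = 0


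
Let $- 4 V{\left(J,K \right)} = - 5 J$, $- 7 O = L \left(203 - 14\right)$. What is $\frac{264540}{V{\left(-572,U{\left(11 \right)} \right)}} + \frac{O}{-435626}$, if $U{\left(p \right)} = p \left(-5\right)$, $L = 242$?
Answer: $- \frac{11523583023}{31147259} \approx -369.97$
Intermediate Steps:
$U{\left(p \right)} = - 5 p$
$O = -6534$ ($O = - \frac{242 \left(203 - 14\right)}{7} = - \frac{242 \cdot 189}{7} = \left(- \frac{1}{7}\right) 45738 = -6534$)
$V{\left(J,K \right)} = \frac{5 J}{4}$ ($V{\left(J,K \right)} = - \frac{\left(-5\right) J}{4} = \frac{5 J}{4}$)
$\frac{264540}{V{\left(-572,U{\left(11 \right)} \right)}} + \frac{O}{-435626} = \frac{264540}{\frac{5}{4} \left(-572\right)} - \frac{6534}{-435626} = \frac{264540}{-715} - - \frac{3267}{217813} = 264540 \left(- \frac{1}{715}\right) + \frac{3267}{217813} = - \frac{52908}{143} + \frac{3267}{217813} = - \frac{11523583023}{31147259}$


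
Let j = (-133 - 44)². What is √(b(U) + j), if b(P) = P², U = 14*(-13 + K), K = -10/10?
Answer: √69745 ≈ 264.09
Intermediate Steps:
K = -1 (K = -10*⅒ = -1)
U = -196 (U = 14*(-13 - 1) = 14*(-14) = -196)
j = 31329 (j = (-177)² = 31329)
√(b(U) + j) = √((-196)² + 31329) = √(38416 + 31329) = √69745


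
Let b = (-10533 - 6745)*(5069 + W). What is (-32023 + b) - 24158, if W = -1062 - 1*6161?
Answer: 37160631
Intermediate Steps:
W = -7223 (W = -1062 - 6161 = -7223)
b = 37216812 (b = (-10533 - 6745)*(5069 - 7223) = -17278*(-2154) = 37216812)
(-32023 + b) - 24158 = (-32023 + 37216812) - 24158 = 37184789 - 24158 = 37160631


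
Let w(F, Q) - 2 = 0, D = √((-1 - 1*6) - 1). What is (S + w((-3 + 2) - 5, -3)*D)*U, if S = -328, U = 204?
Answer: -66912 + 816*I*√2 ≈ -66912.0 + 1154.0*I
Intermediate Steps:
D = 2*I*√2 (D = √((-1 - 6) - 1) = √(-7 - 1) = √(-8) = 2*I*√2 ≈ 2.8284*I)
w(F, Q) = 2 (w(F, Q) = 2 + 0 = 2)
(S + w((-3 + 2) - 5, -3)*D)*U = (-328 + 2*(2*I*√2))*204 = (-328 + 4*I*√2)*204 = -66912 + 816*I*√2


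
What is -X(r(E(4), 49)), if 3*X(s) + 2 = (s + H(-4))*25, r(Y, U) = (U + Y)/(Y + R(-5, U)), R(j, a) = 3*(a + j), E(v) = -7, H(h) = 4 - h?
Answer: -344/5 ≈ -68.800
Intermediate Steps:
R(j, a) = 3*a + 3*j
r(Y, U) = (U + Y)/(-15 + Y + 3*U) (r(Y, U) = (U + Y)/(Y + (3*U + 3*(-5))) = (U + Y)/(Y + (3*U - 15)) = (U + Y)/(Y + (-15 + 3*U)) = (U + Y)/(-15 + Y + 3*U))
X(s) = 66 + 25*s/3 (X(s) = -2/3 + ((s + (4 - 1*(-4)))*25)/3 = -2/3 + ((s + (4 + 4))*25)/3 = -2/3 + ((s + 8)*25)/3 = -2/3 + ((8 + s)*25)/3 = -2/3 + (200 + 25*s)/3 = -2/3 + (200/3 + 25*s/3) = 66 + 25*s/3)
-X(r(E(4), 49)) = -(66 + 25*((49 - 7)/(-15 - 7 + 3*49))/3) = -(66 + 25*(42/(-15 - 7 + 147))/3) = -(66 + 25*(42/125)/3) = -(66 + 25*((1/125)*42)/3) = -(66 + (25/3)*(42/125)) = -(66 + 14/5) = -1*344/5 = -344/5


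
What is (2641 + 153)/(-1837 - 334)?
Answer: -2794/2171 ≈ -1.2870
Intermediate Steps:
(2641 + 153)/(-1837 - 334) = 2794/(-2171) = 2794*(-1/2171) = -2794/2171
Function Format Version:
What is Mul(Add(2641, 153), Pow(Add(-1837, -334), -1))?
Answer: Rational(-2794, 2171) ≈ -1.2870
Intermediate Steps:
Mul(Add(2641, 153), Pow(Add(-1837, -334), -1)) = Mul(2794, Pow(-2171, -1)) = Mul(2794, Rational(-1, 2171)) = Rational(-2794, 2171)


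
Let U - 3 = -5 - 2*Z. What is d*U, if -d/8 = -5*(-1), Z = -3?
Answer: -160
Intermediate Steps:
U = 4 (U = 3 + (-5 - 2*(-3)) = 3 + (-5 + 6) = 3 + 1 = 4)
d = -40 (d = -(-40)*(-1) = -8*5 = -40)
d*U = -40*4 = -160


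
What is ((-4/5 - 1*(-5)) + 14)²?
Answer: 8281/25 ≈ 331.24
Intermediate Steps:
((-4/5 - 1*(-5)) + 14)² = ((-4*⅕ + 5) + 14)² = ((-⅘ + 5) + 14)² = (21/5 + 14)² = (91/5)² = 8281/25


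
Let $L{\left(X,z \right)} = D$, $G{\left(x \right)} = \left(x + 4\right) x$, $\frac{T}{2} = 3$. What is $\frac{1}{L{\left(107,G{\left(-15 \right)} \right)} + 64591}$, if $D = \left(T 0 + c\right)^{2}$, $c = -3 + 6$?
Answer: $\frac{1}{64600} \approx 1.548 \cdot 10^{-5}$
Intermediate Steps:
$T = 6$ ($T = 2 \cdot 3 = 6$)
$G{\left(x \right)} = x \left(4 + x\right)$ ($G{\left(x \right)} = \left(4 + x\right) x = x \left(4 + x\right)$)
$c = 3$
$D = 9$ ($D = \left(6 \cdot 0 + 3\right)^{2} = \left(0 + 3\right)^{2} = 3^{2} = 9$)
$L{\left(X,z \right)} = 9$
$\frac{1}{L{\left(107,G{\left(-15 \right)} \right)} + 64591} = \frac{1}{9 + 64591} = \frac{1}{64600}$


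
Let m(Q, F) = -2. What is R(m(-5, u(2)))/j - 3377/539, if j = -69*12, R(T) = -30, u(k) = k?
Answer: -42121/6762 ≈ -6.2291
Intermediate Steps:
j = -828
R(m(-5, u(2)))/j - 3377/539 = -30/(-828) - 3377/539 = -30*(-1/828) - 3377*1/539 = 5/138 - 307/49 = -42121/6762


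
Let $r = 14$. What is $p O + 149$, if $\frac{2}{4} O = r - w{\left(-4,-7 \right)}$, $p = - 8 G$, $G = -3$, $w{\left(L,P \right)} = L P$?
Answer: $-523$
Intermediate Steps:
$p = 24$ ($p = \left(-8\right) \left(-3\right) = 24$)
$O = -28$ ($O = 2 \left(14 - \left(-4\right) \left(-7\right)\right) = 2 \left(14 - 28\right) = 2 \left(-14\right) = -28$)
$p O + 149 = 24 \left(-28\right) + 149 = -672 + 149 = -523$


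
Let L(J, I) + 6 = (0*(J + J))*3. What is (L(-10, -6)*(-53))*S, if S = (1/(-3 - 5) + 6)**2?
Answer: 351231/32 ≈ 10976.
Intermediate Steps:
L(J, I) = -6 (L(J, I) = -6 + (0*(J + J))*3 = -6 + (0*(2*J))*3 = -6 + 0*3 = -6 + 0 = -6)
S = 2209/64 (S = (1/(-8) + 6)**2 = (-1/8 + 6)**2 = (47/8)**2 = 2209/64 ≈ 34.516)
(L(-10, -6)*(-53))*S = -6*(-53)*(2209/64) = 318*(2209/64) = 351231/32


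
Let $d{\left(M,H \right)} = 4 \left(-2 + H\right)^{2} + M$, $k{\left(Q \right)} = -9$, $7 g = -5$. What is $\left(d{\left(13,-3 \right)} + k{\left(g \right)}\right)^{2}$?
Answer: $10816$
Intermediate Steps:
$g = - \frac{5}{7}$ ($g = \frac{1}{7} \left(-5\right) = - \frac{5}{7} \approx -0.71429$)
$d{\left(M,H \right)} = M + 4 \left(-2 + H\right)^{2}$
$\left(d{\left(13,-3 \right)} + k{\left(g \right)}\right)^{2} = \left(\left(13 + 4 \left(-2 - 3\right)^{2}\right) - 9\right)^{2} = \left(\left(13 + 4 \left(-5\right)^{2}\right) - 9\right)^{2} = \left(\left(13 + 4 \cdot 25\right) - 9\right)^{2} = \left(\left(13 + 100\right) - 9\right)^{2} = \left(113 - 9\right)^{2} = 104^{2} = 10816$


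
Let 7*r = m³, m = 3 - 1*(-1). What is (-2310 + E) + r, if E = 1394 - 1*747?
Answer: -11577/7 ≈ -1653.9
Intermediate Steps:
m = 4 (m = 3 + 1 = 4)
r = 64/7 (r = (⅐)*4³ = (⅐)*64 = 64/7 ≈ 9.1429)
E = 647 (E = 1394 - 747 = 647)
(-2310 + E) + r = (-2310 + 647) + 64/7 = -1663 + 64/7 = -11577/7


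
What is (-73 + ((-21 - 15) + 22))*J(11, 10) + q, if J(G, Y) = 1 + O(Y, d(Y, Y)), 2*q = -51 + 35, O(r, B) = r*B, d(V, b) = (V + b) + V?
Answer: -26195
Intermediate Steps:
d(V, b) = b + 2*V
O(r, B) = B*r
q = -8 (q = (-51 + 35)/2 = (½)*(-16) = -8)
J(G, Y) = 1 + 3*Y² (J(G, Y) = 1 + (Y + 2*Y)*Y = 1 + (3*Y)*Y = 1 + 3*Y²)
(-73 + ((-21 - 15) + 22))*J(11, 10) + q = (-73 + ((-21 - 15) + 22))*(1 + 3*10²) - 8 = (-73 + (-36 + 22))*(1 + 3*100) - 8 = (-73 - 14)*(1 + 300) - 8 = -87*301 - 8 = -26187 - 8 = -26195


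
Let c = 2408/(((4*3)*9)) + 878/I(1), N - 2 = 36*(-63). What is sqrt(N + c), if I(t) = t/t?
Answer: I*sqrt(110622)/9 ≈ 36.955*I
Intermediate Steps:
I(t) = 1
N = -2266 (N = 2 + 36*(-63) = 2 - 2268 = -2266)
c = 24308/27 (c = 2408/(((4*3)*9)) + 878/1 = 2408/((12*9)) + 878*1 = 2408/108 + 878 = 2408*(1/108) + 878 = 602/27 + 878 = 24308/27 ≈ 900.30)
sqrt(N + c) = sqrt(-2266 + 24308/27) = sqrt(-36874/27) = I*sqrt(110622)/9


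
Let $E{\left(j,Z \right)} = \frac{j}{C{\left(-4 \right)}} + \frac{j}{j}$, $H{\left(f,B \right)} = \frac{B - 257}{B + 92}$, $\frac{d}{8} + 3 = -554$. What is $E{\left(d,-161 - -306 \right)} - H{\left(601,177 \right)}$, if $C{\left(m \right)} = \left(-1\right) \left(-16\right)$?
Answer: $- \frac{149135}{538} \approx -277.2$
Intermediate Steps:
$C{\left(m \right)} = 16$
$d = -4456$ ($d = -24 + 8 \left(-554\right) = -24 - 4432 = -4456$)
$H{\left(f,B \right)} = \frac{-257 + B}{92 + B}$
$E{\left(j,Z \right)} = 1 + \frac{j}{16}$ ($E{\left(j,Z \right)} = \frac{j}{16} + \frac{j}{j} = j \frac{1}{16} + 1 = \frac{j}{16} + 1 = 1 + \frac{j}{16}$)
$E{\left(d,-161 - -306 \right)} - H{\left(601,177 \right)} = \left(1 + \frac{1}{16} \left(-4456\right)\right) - \frac{-257 + 177}{92 + 177} = \left(1 - \frac{557}{2}\right) - \frac{1}{269} \left(-80\right) = - \frac{555}{2} - \frac{1}{269} \left(-80\right) = - \frac{555}{2} - - \frac{80}{269} = - \frac{555}{2} + \frac{80}{269} = - \frac{149135}{538}$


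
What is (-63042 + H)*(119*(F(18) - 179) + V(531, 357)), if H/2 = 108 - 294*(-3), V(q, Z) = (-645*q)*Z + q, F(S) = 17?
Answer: 7467239128644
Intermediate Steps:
V(q, Z) = q - 645*Z*q (V(q, Z) = -645*Z*q + q = q - 645*Z*q)
H = 1980 (H = 2*(108 - 294*(-3)) = 2*(108 + 882) = 2*990 = 1980)
(-63042 + H)*(119*(F(18) - 179) + V(531, 357)) = (-63042 + 1980)*(119*(17 - 179) + 531*(1 - 645*357)) = -61062*(119*(-162) + 531*(1 - 230265)) = -61062*(-19278 + 531*(-230264)) = -61062*(-19278 - 122270184) = -61062*(-122289462) = 7467239128644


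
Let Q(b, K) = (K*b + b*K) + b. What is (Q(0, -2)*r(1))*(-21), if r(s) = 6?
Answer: 0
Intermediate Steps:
Q(b, K) = b + 2*K*b (Q(b, K) = (K*b + K*b) + b = 2*K*b + b = b + 2*K*b)
(Q(0, -2)*r(1))*(-21) = ((0*(1 + 2*(-2)))*6)*(-21) = ((0*(1 - 4))*6)*(-21) = ((0*(-3))*6)*(-21) = (0*6)*(-21) = 0*(-21) = 0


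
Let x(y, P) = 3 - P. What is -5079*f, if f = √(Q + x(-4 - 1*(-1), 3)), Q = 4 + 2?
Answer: -5079*√6 ≈ -12441.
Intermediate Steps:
Q = 6
f = √6 (f = √(6 + (3 - 1*3)) = √(6 + (3 - 3)) = √(6 + 0) = √6 ≈ 2.4495)
-5079*f = -5079*√6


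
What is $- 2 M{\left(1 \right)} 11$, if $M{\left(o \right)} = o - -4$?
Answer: $-110$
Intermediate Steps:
$M{\left(o \right)} = 4 + o$ ($M{\left(o \right)} = o + 4 = 4 + o$)
$- 2 M{\left(1 \right)} 11 = - 2 \left(4 + 1\right) 11 = \left(-2\right) 5 \cdot 11 = \left(-10\right) 11 = -110$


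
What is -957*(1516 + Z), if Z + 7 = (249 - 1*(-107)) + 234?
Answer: -2008743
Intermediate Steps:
Z = 583 (Z = -7 + ((249 - 1*(-107)) + 234) = -7 + ((249 + 107) + 234) = -7 + (356 + 234) = -7 + 590 = 583)
-957*(1516 + Z) = -957*(1516 + 583) = -957*2099 = -2008743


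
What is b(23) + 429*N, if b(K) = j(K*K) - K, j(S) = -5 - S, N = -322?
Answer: -138695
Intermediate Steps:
b(K) = -5 - K - K² (b(K) = (-5 - K*K) - K = (-5 - K²) - K = -5 - K - K²)
b(23) + 429*N = (-5 - 1*23 - 1*23²) + 429*(-322) = (-5 - 23 - 1*529) - 138138 = (-5 - 23 - 529) - 138138 = -557 - 138138 = -138695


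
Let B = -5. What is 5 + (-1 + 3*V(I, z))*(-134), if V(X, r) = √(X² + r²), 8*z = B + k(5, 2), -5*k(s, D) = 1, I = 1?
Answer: 139 - 201*√569/10 ≈ -340.46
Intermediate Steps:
k(s, D) = -⅕ (k(s, D) = -⅕*1 = -⅕)
z = -13/20 (z = (-5 - ⅕)/8 = (⅛)*(-26/5) = -13/20 ≈ -0.65000)
5 + (-1 + 3*V(I, z))*(-134) = 5 + (-1 + 3*√(1² + (-13/20)²))*(-134) = 5 + (-1 + 3*√(1 + 169/400))*(-134) = 5 + (-1 + 3*√(569/400))*(-134) = 5 + (-1 + 3*(√569/20))*(-134) = 5 + (-1 + 3*√569/20)*(-134) = 5 + (134 - 201*√569/10) = 139 - 201*√569/10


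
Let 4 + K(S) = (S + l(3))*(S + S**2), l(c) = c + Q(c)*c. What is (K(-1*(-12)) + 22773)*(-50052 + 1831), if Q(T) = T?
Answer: -1278483373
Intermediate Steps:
l(c) = c + c**2 (l(c) = c + c*c = c + c**2)
K(S) = -4 + (12 + S)*(S + S**2) (K(S) = -4 + (S + 3*(1 + 3))*(S + S**2) = -4 + (S + 3*4)*(S + S**2) = -4 + (S + 12)*(S + S**2) = -4 + (12 + S)*(S + S**2))
(K(-1*(-12)) + 22773)*(-50052 + 1831) = ((-4 + (-1*(-12))**3 + 12*(-1*(-12)) + 13*(-1*(-12))**2) + 22773)*(-50052 + 1831) = ((-4 + 12**3 + 12*12 + 13*12**2) + 22773)*(-48221) = ((-4 + 1728 + 144 + 13*144) + 22773)*(-48221) = ((-4 + 1728 + 144 + 1872) + 22773)*(-48221) = (3740 + 22773)*(-48221) = 26513*(-48221) = -1278483373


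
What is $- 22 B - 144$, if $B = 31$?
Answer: $-826$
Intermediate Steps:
$- 22 B - 144 = \left(-22\right) 31 - 144 = -682 - 144 = -826$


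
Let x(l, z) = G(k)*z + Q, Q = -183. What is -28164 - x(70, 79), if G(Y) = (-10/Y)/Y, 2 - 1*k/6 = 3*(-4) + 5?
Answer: -40795903/1458 ≈ -27981.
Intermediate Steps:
k = 54 (k = 12 - 6*(3*(-4) + 5) = 12 - 6*(-12 + 5) = 12 - 6*(-7) = 12 + 42 = 54)
G(Y) = -10/Y²
x(l, z) = -183 - 5*z/1458 (x(l, z) = (-10/54²)*z - 183 = (-10*1/2916)*z - 183 = -5*z/1458 - 183 = -183 - 5*z/1458)
-28164 - x(70, 79) = -28164 - (-183 - 5/1458*79) = -28164 - (-183 - 395/1458) = -28164 - 1*(-267209/1458) = -28164 + 267209/1458 = -40795903/1458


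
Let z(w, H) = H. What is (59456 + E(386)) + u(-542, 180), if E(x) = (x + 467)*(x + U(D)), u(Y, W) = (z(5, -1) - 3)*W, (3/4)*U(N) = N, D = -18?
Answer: 367522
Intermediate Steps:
U(N) = 4*N/3
u(Y, W) = -4*W (u(Y, W) = (-1 - 3)*W = -4*W)
E(x) = (-24 + x)*(467 + x) (E(x) = (x + 467)*(x + (4/3)*(-18)) = (467 + x)*(x - 24) = (467 + x)*(-24 + x) = (-24 + x)*(467 + x))
(59456 + E(386)) + u(-542, 180) = (59456 + (-11208 + 386² + 443*386)) - 4*180 = (59456 + (-11208 + 148996 + 170998)) - 720 = (59456 + 308786) - 720 = 368242 - 720 = 367522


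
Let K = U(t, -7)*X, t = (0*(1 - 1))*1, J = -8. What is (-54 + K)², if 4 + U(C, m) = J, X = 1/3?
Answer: 3364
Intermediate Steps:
X = ⅓ ≈ 0.33333
t = 0 (t = (0*0)*1 = 0*1 = 0)
U(C, m) = -12 (U(C, m) = -4 - 8 = -12)
K = -4 (K = -12*⅓ = -4)
(-54 + K)² = (-54 - 4)² = (-58)² = 3364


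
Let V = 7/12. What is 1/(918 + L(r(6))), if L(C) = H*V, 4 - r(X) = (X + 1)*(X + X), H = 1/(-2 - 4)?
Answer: 72/66089 ≈ 0.0010894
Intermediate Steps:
H = -⅙ (H = 1/(-6) = -⅙ ≈ -0.16667)
V = 7/12 (V = 7*(1/12) = 7/12 ≈ 0.58333)
r(X) = 4 - 2*X*(1 + X) (r(X) = 4 - (X + 1)*(X + X) = 4 - (1 + X)*2*X = 4 - 2*X*(1 + X))
L(C) = -7/72 (L(C) = -⅙*7/12 = -7/72)
1/(918 + L(r(6))) = 1/(918 - 7/72) = 1/(66089/72) = 72/66089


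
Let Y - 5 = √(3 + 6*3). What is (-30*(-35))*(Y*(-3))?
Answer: -15750 - 3150*√21 ≈ -30185.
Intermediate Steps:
Y = 5 + √21 (Y = 5 + √(3 + 6*3) = 5 + √(3 + 18) = 5 + √21 ≈ 9.5826)
(-30*(-35))*(Y*(-3)) = (-30*(-35))*((5 + √21)*(-3)) = 1050*(-15 - 3*√21) = -15750 - 3150*√21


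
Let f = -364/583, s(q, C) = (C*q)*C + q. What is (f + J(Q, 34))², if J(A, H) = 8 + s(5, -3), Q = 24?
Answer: 1118902500/339889 ≈ 3292.0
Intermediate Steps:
s(q, C) = q + q*C² (s(q, C) = q*C² + q = q + q*C²)
J(A, H) = 58 (J(A, H) = 8 + 5*(1 + (-3)²) = 8 + 5*(1 + 9) = 8 + 5*10 = 8 + 50 = 58)
f = -364/583 (f = -364*1/583 = -364/583 ≈ -0.62436)
(f + J(Q, 34))² = (-364/583 + 58)² = (33450/583)² = 1118902500/339889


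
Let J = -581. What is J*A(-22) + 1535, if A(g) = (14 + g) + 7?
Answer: 2116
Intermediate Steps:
A(g) = 21 + g
J*A(-22) + 1535 = -581*(21 - 22) + 1535 = -581*(-1) + 1535 = 581 + 1535 = 2116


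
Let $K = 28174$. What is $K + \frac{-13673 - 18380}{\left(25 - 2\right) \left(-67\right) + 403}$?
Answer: $\frac{32094065}{1138} \approx 28202.0$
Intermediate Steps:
$K + \frac{-13673 - 18380}{\left(25 - 2\right) \left(-67\right) + 403} = 28174 + \frac{-13673 - 18380}{\left(25 - 2\right) \left(-67\right) + 403} = 28174 - \frac{32053}{23 \left(-67\right) + 403} = 28174 - \frac{32053}{-1541 + 403} = 28174 - \frac{32053}{-1138} = 28174 - - \frac{32053}{1138} = 28174 + \frac{32053}{1138} = \frac{32094065}{1138}$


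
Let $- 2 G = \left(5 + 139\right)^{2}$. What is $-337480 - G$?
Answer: $-327112$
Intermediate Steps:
$G = -10368$ ($G = - \frac{\left(5 + 139\right)^{2}}{2} = - \frac{144^{2}}{2} = \left(- \frac{1}{2}\right) 20736 = -10368$)
$-337480 - G = -337480 - -10368 = -337480 + 10368 = -327112$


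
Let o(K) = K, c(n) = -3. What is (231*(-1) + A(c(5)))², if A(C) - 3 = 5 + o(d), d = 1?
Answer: 49284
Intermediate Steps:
A(C) = 9 (A(C) = 3 + (5 + 1) = 3 + 6 = 9)
(231*(-1) + A(c(5)))² = (231*(-1) + 9)² = (-231 + 9)² = (-222)² = 49284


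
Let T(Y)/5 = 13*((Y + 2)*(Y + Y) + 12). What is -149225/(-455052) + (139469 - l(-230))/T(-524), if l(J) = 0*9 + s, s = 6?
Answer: 2868492183/8643902345 ≈ 0.33185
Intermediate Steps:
l(J) = 6 (l(J) = 0*9 + 6 = 0 + 6 = 6)
T(Y) = 780 + 130*Y*(2 + Y) (T(Y) = 5*(13*((Y + 2)*(Y + Y) + 12)) = 5*(13*((2 + Y)*(2*Y) + 12)) = 5*(13*(2*Y*(2 + Y) + 12)) = 5*(13*(12 + 2*Y*(2 + Y))) = 5*(156 + 26*Y*(2 + Y)) = 780 + 130*Y*(2 + Y))
-149225/(-455052) + (139469 - l(-230))/T(-524) = -149225/(-455052) + (139469 - 1*6)/(780 + 130*(-524)² + 260*(-524)) = -149225*(-1/455052) + (139469 - 6)/(780 + 130*274576 - 136240) = 149225/455052 + 139463/(780 + 35694880 - 136240) = 149225/455052 + 139463/35559420 = 2868492183/8643902345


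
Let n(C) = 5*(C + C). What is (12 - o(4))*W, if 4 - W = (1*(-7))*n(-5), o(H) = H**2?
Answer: 1384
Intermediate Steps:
n(C) = 10*C (n(C) = 5*(2*C) = 10*C)
W = -346 (W = 4 - 1*(-7)*10*(-5) = 4 - (-7)*(-50) = 4 - 1*350 = 4 - 350 = -346)
(12 - o(4))*W = (12 - 1*4**2)*(-346) = (12 - 1*16)*(-346) = (12 - 16)*(-346) = -4*(-346) = 1384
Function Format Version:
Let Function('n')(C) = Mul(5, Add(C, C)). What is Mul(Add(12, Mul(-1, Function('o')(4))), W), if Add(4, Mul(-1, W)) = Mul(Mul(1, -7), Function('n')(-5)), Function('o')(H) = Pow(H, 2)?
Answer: 1384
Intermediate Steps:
Function('n')(C) = Mul(10, C) (Function('n')(C) = Mul(5, Mul(2, C)) = Mul(10, C))
W = -346 (W = Add(4, Mul(-1, Mul(Mul(1, -7), Mul(10, -5)))) = Add(4, Mul(-1, Mul(-7, -50))) = Add(4, Mul(-1, 350)) = Add(4, -350) = -346)
Mul(Add(12, Mul(-1, Function('o')(4))), W) = Mul(Add(12, Mul(-1, Pow(4, 2))), -346) = Mul(Add(12, Mul(-1, 16)), -346) = Mul(Add(12, -16), -346) = Mul(-4, -346) = 1384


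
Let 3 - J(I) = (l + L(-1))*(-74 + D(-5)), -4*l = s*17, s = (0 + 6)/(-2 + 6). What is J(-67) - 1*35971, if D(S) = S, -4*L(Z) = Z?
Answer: -291615/8 ≈ -36452.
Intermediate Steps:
L(Z) = -Z/4
s = 3/2 (s = 6/4 = 6*(¼) = 3/2 ≈ 1.5000)
l = -51/8 (l = -3*17/8 = -¼*51/2 = -51/8 ≈ -6.3750)
J(I) = -3847/8 (J(I) = 3 - (-51/8 - ¼*(-1))*(-74 - 5) = 3 - (-51/8 + ¼)*(-79) = 3 - (-49)*(-79)/8 = 3 - 1*3871/8 = 3 - 3871/8 = -3847/8)
J(-67) - 1*35971 = -3847/8 - 1*35971 = -3847/8 - 35971 = -291615/8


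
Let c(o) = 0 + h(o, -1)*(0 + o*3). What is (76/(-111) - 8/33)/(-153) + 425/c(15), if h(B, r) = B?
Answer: 13195/20757 ≈ 0.63569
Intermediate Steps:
c(o) = 3*o² (c(o) = 0 + o*(0 + o*3) = 0 + o*(0 + 3*o) = 0 + o*(3*o) = 0 + 3*o² = 3*o²)
(76/(-111) - 8/33)/(-153) + 425/c(15) = (76/(-111) - 8/33)/(-153) + 425/((3*15²)) = (76*(-1/111) - 8*1/33)*(-1/153) + 425/((3*225)) = (-76/111 - 8/33)*(-1/153) + 425/675 = -1132/1221*(-1/153) + 425*(1/675) = 1132/186813 + 17/27 = 13195/20757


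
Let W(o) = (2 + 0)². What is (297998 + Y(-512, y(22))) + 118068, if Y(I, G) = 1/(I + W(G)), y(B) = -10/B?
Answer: 211361527/508 ≈ 4.1607e+5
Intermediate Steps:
W(o) = 4 (W(o) = 2² = 4)
Y(I, G) = 1/(4 + I) (Y(I, G) = 1/(I + 4) = 1/(4 + I))
(297998 + Y(-512, y(22))) + 118068 = (297998 + 1/(4 - 512)) + 118068 = (297998 + 1/(-508)) + 118068 = (297998 - 1/508) + 118068 = 151382983/508 + 118068 = 211361527/508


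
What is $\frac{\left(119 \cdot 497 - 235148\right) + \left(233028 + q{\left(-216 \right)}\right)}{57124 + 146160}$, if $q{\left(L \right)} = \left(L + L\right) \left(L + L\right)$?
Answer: $\frac{243647}{203284} \approx 1.1986$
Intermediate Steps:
$q{\left(L \right)} = 4 L^{2}$ ($q{\left(L \right)} = 2 L 2 L = 4 L^{2}$)
$\frac{\left(119 \cdot 497 - 235148\right) + \left(233028 + q{\left(-216 \right)}\right)}{57124 + 146160} = \frac{\left(119 \cdot 497 - 235148\right) + \left(233028 + 4 \left(-216\right)^{2}\right)}{57124 + 146160} = \frac{\left(59143 - 235148\right) + \left(233028 + 4 \cdot 46656\right)}{203284} = \left(-176005 + \left(233028 + 186624\right)\right) \frac{1}{203284} = \left(-176005 + 419652\right) \frac{1}{203284} = 243647 \cdot \frac{1}{203284} = \frac{243647}{203284}$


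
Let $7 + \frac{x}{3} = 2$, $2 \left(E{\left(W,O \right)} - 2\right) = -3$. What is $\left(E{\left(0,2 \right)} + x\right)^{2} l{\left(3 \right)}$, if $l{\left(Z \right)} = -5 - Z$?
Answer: $-1682$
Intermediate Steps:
$E{\left(W,O \right)} = \frac{1}{2}$ ($E{\left(W,O \right)} = 2 + \frac{1}{2} \left(-3\right) = 2 - \frac{3}{2} = \frac{1}{2}$)
$x = -15$ ($x = -21 + 3 \cdot 2 = -21 + 6 = -15$)
$\left(E{\left(0,2 \right)} + x\right)^{2} l{\left(3 \right)} = \left(\frac{1}{2} - 15\right)^{2} \left(-5 - 3\right) = \left(- \frac{29}{2}\right)^{2} \left(-5 - 3\right) = \frac{841}{4} \left(-8\right) = -1682$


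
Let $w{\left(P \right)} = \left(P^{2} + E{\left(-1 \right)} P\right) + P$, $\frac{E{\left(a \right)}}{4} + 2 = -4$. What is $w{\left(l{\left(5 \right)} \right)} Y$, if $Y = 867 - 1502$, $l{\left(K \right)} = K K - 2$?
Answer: $0$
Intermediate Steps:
$E{\left(a \right)} = -24$ ($E{\left(a \right)} = -8 + 4 \left(-4\right) = -8 - 16 = -24$)
$l{\left(K \right)} = -2 + K^{2}$ ($l{\left(K \right)} = K^{2} - 2 = -2 + K^{2}$)
$Y = -635$
$w{\left(P \right)} = P^{2} - 23 P$ ($w{\left(P \right)} = \left(P^{2} - 24 P\right) + P = P^{2} - 23 P$)
$w{\left(l{\left(5 \right)} \right)} Y = \left(-2 + 5^{2}\right) \left(-23 - \left(2 - 5^{2}\right)\right) \left(-635\right) = \left(-2 + 25\right) \left(-23 + \left(-2 + 25\right)\right) \left(-635\right) = 23 \left(-23 + 23\right) \left(-635\right) = 23 \cdot 0 \left(-635\right) = 0 \left(-635\right) = 0$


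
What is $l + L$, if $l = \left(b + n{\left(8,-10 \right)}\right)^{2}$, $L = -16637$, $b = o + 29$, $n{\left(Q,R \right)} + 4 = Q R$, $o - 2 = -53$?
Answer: $-5401$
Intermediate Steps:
$o = -51$ ($o = 2 - 53 = -51$)
$n{\left(Q,R \right)} = -4 + Q R$
$b = -22$ ($b = -51 + 29 = -22$)
$l = 11236$ ($l = \left(-22 + \left(-4 + 8 \left(-10\right)\right)\right)^{2} = \left(-22 - 84\right)^{2} = \left(-106\right)^{2} = 11236$)
$l + L = 11236 - 16637 = -5401$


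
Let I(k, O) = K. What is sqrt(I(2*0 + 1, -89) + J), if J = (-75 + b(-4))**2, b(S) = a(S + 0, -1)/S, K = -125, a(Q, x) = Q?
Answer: sqrt(5351) ≈ 73.151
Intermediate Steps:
I(k, O) = -125
b(S) = 1 (b(S) = (S + 0)/S = S/S = 1)
J = 5476 (J = (-75 + 1)**2 = (-74)**2 = 5476)
sqrt(I(2*0 + 1, -89) + J) = sqrt(-125 + 5476) = sqrt(5351)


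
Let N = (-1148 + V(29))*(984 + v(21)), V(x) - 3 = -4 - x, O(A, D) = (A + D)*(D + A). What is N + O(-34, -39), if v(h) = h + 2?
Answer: -1180917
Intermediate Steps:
v(h) = 2 + h
O(A, D) = (A + D)² (O(A, D) = (A + D)*(A + D) = (A + D)²)
V(x) = -1 - x (V(x) = 3 + (-4 - x) = -1 - x)
N = -1186246 (N = (-1148 + (-1 - 1*29))*(984 + (2 + 21)) = (-1148 + (-1 - 29))*(984 + 23) = (-1148 - 30)*1007 = -1178*1007 = -1186246)
N + O(-34, -39) = -1186246 + (-34 - 39)² = -1186246 + (-73)² = -1186246 + 5329 = -1180917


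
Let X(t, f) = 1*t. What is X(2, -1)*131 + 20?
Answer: 282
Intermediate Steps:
X(t, f) = t
X(2, -1)*131 + 20 = 2*131 + 20 = 262 + 20 = 282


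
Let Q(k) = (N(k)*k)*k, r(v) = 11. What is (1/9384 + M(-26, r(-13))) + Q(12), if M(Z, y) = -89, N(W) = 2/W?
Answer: -609959/9384 ≈ -65.000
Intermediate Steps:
Q(k) = 2*k (Q(k) = ((2/k)*k)*k = 2*k)
(1/9384 + M(-26, r(-13))) + Q(12) = (1/9384 - 89) + 2*12 = (1/9384 - 89) + 24 = -835175/9384 + 24 = -609959/9384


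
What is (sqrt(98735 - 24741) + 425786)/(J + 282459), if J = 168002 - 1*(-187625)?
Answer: 212893/319043 + sqrt(73994)/638086 ≈ 0.66771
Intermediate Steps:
J = 355627 (J = 168002 + 187625 = 355627)
(sqrt(98735 - 24741) + 425786)/(J + 282459) = (sqrt(98735 - 24741) + 425786)/(355627 + 282459) = (sqrt(73994) + 425786)/638086 = (425786 + sqrt(73994))*(1/638086) = 212893/319043 + sqrt(73994)/638086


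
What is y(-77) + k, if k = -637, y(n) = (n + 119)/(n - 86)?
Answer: -103873/163 ≈ -637.26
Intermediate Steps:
y(n) = (119 + n)/(-86 + n)
y(-77) + k = (119 - 77)/(-86 - 77) - 637 = 42/(-163) - 637 = -1/163*42 - 637 = -42/163 - 637 = -103873/163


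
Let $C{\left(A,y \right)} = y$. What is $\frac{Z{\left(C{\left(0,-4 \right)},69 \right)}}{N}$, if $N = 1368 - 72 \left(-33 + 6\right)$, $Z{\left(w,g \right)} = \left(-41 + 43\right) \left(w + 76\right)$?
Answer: $\frac{1}{23} \approx 0.043478$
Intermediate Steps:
$Z{\left(w,g \right)} = 152 + 2 w$ ($Z{\left(w,g \right)} = 2 \left(76 + w\right) = 152 + 2 w$)
$N = 3312$ ($N = 1368 - 72 \left(-27\right) = 1368 - -1944 = 1368 + 1944 = 3312$)
$\frac{Z{\left(C{\left(0,-4 \right)},69 \right)}}{N} = \frac{152 + 2 \left(-4\right)}{3312} = \left(152 - 8\right) \frac{1}{3312} = 144 \cdot \frac{1}{3312} = \frac{1}{23}$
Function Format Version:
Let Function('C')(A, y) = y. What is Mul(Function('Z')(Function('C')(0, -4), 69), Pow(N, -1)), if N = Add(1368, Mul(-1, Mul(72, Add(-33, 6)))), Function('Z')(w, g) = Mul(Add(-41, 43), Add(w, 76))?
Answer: Rational(1, 23) ≈ 0.043478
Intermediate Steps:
Function('Z')(w, g) = Add(152, Mul(2, w)) (Function('Z')(w, g) = Mul(2, Add(76, w)) = Add(152, Mul(2, w)))
N = 3312 (N = Add(1368, Mul(-1, Mul(72, -27))) = Add(1368, Mul(-1, -1944)) = Add(1368, 1944) = 3312)
Mul(Function('Z')(Function('C')(0, -4), 69), Pow(N, -1)) = Mul(Add(152, Mul(2, -4)), Pow(3312, -1)) = Mul(Add(152, -8), Rational(1, 3312)) = Mul(144, Rational(1, 3312)) = Rational(1, 23)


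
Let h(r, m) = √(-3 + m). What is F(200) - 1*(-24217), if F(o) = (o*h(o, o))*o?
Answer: 24217 + 40000*√197 ≈ 5.8564e+5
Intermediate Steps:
F(o) = o²*√(-3 + o) (F(o) = (o*√(-3 + o))*o = o²*√(-3 + o))
F(200) - 1*(-24217) = 200²*√(-3 + 200) - 1*(-24217) = 40000*√197 + 24217 = 24217 + 40000*√197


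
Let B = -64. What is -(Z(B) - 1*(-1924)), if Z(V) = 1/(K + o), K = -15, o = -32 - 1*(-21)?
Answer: -50023/26 ≈ -1924.0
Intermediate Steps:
o = -11 (o = -32 + 21 = -11)
Z(V) = -1/26 (Z(V) = 1/(-15 - 11) = 1/(-26) = -1/26)
-(Z(B) - 1*(-1924)) = -(-1/26 - 1*(-1924)) = -(-1/26 + 1924) = -1*50023/26 = -50023/26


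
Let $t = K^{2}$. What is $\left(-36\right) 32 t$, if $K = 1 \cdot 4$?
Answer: $-18432$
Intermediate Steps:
$K = 4$
$t = 16$ ($t = 4^{2} = 16$)
$\left(-36\right) 32 t = \left(-36\right) 32 \cdot 16 = \left(-1152\right) 16 = -18432$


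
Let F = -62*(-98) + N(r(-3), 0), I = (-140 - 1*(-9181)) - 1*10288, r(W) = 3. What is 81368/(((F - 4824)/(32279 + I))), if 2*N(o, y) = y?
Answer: 631252944/313 ≈ 2.0168e+6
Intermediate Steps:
N(o, y) = y/2
I = -1247 (I = (-140 + 9181) - 10288 = 9041 - 10288 = -1247)
F = 6076 (F = -62*(-98) + (1/2)*0 = 6076 + 0 = 6076)
81368/(((F - 4824)/(32279 + I))) = 81368/(((6076 - 4824)/(32279 - 1247))) = 81368/((1252/31032)) = 81368/((1252*(1/31032))) = 81368/(313/7758) = 81368*(7758/313) = 631252944/313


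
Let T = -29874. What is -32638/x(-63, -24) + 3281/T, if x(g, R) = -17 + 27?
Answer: -487530211/149370 ≈ -3263.9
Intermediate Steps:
x(g, R) = 10
-32638/x(-63, -24) + 3281/T = -32638/10 + 3281/(-29874) = -32638*1/10 + 3281*(-1/29874) = -16319/5 - 3281/29874 = -487530211/149370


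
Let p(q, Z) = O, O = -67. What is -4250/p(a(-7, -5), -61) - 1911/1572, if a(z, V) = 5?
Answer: 2184321/35108 ≈ 62.217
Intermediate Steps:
p(q, Z) = -67
-4250/p(a(-7, -5), -61) - 1911/1572 = -4250/(-67) - 1911/1572 = -4250*(-1/67) - 1911*1/1572 = 4250/67 - 637/524 = 2184321/35108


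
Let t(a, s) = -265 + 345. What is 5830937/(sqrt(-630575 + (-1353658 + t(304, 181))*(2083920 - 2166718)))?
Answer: 5830937*sqrt(12452546741)/37357640223 ≈ 17.418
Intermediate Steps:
t(a, s) = 80
5830937/(sqrt(-630575 + (-1353658 + t(304, 181))*(2083920 - 2166718))) = 5830937/(sqrt(-630575 + (-1353658 + 80)*(2083920 - 2166718))) = 5830937/(sqrt(-630575 - 1353578*(-82798))) = 5830937/(sqrt(-630575 + 112073551244)) = 5830937/(sqrt(112072920669)) = 5830937/((3*sqrt(12452546741))) = 5830937*(sqrt(12452546741)/37357640223) = 5830937*sqrt(12452546741)/37357640223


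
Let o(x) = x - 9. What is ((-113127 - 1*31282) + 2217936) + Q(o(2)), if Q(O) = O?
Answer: 2073520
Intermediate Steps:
o(x) = -9 + x
((-113127 - 1*31282) + 2217936) + Q(o(2)) = ((-113127 - 1*31282) + 2217936) + (-9 + 2) = ((-113127 - 31282) + 2217936) - 7 = (-144409 + 2217936) - 7 = 2073527 - 7 = 2073520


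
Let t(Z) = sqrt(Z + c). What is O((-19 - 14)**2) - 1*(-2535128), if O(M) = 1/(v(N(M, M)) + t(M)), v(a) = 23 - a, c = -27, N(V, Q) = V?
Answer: 1439057803283/567647 - 3*sqrt(118)/1135294 ≈ 2.5351e+6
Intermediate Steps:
t(Z) = sqrt(-27 + Z) (t(Z) = sqrt(Z - 27) = sqrt(-27 + Z))
O(M) = 1/(23 + sqrt(-27 + M) - M) (O(M) = 1/((23 - M) + sqrt(-27 + M)) = 1/(23 + sqrt(-27 + M) - M))
O((-19 - 14)**2) - 1*(-2535128) = 1/(23 + sqrt(-27 + (-19 - 14)**2) - (-19 - 14)**2) - 1*(-2535128) = 1/(23 + sqrt(-27 + (-33)**2) - 1*(-33)**2) + 2535128 = 1/(23 + sqrt(-27 + 1089) - 1*1089) + 2535128 = 1/(23 + sqrt(1062) - 1089) + 2535128 = 1/(23 + 3*sqrt(118) - 1089) + 2535128 = 1/(-1066 + 3*sqrt(118)) + 2535128 = 2535128 + 1/(-1066 + 3*sqrt(118))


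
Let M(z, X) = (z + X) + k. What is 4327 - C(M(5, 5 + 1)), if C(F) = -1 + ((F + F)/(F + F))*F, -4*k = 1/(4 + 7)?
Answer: 189949/44 ≈ 4317.0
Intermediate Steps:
k = -1/44 (k = -1/(4*(4 + 7)) = -¼/11 = -¼*1/11 = -1/44 ≈ -0.022727)
M(z, X) = -1/44 + X + z (M(z, X) = (z + X) - 1/44 = (X + z) - 1/44 = -1/44 + X + z)
C(F) = -1 + F (C(F) = -1 + ((2*F)/((2*F)))*F = -1 + ((2*F)*(1/(2*F)))*F = -1 + 1*F = -1 + F)
4327 - C(M(5, 5 + 1)) = 4327 - (-1 + (-1/44 + (5 + 1) + 5)) = 4327 - (-1 + (-1/44 + 6 + 5)) = 4327 - (-1 + 483/44) = 4327 - 1*439/44 = 4327 - 439/44 = 189949/44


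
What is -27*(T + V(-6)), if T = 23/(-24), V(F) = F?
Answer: 1503/8 ≈ 187.88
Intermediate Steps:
T = -23/24 (T = 23*(-1/24) = -23/24 ≈ -0.95833)
-27*(T + V(-6)) = -27*(-23/24 - 6) = -27*(-167/24) = 1503/8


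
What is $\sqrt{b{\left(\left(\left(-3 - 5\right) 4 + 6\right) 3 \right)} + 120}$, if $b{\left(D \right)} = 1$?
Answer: $11$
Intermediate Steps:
$\sqrt{b{\left(\left(\left(-3 - 5\right) 4 + 6\right) 3 \right)} + 120} = \sqrt{1 + 120} = \sqrt{121} = 11$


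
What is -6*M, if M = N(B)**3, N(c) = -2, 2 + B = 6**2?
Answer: 48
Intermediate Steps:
B = 34 (B = -2 + 6**2 = -2 + 36 = 34)
M = -8 (M = (-2)**3 = -8)
-6*M = -6*(-8) = 48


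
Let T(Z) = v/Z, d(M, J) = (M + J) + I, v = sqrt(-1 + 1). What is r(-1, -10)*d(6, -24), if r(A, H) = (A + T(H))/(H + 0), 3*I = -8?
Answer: -31/15 ≈ -2.0667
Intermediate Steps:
v = 0 (v = sqrt(0) = 0)
I = -8/3 (I = (1/3)*(-8) = -8/3 ≈ -2.6667)
d(M, J) = -8/3 + J + M (d(M, J) = (M + J) - 8/3 = (J + M) - 8/3 = -8/3 + J + M)
T(Z) = 0 (T(Z) = 0/Z = 0)
r(A, H) = A/H (r(A, H) = (A + 0)/(H + 0) = A/H)
r(-1, -10)*d(6, -24) = (-1/(-10))*(-8/3 - 24 + 6) = -1*(-1/10)*(-62/3) = (1/10)*(-62/3) = -31/15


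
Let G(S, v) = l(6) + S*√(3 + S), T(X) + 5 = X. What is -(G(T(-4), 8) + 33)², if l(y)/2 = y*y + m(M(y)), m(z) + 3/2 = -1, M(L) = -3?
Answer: -9514 + 1800*I*√6 ≈ -9514.0 + 4409.1*I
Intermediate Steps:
m(z) = -5/2 (m(z) = -3/2 - 1 = -5/2)
l(y) = -5 + 2*y² (l(y) = 2*(y*y - 5/2) = 2*(y² - 5/2) = 2*(-5/2 + y²) = -5 + 2*y²)
T(X) = -5 + X
G(S, v) = 67 + S*√(3 + S) (G(S, v) = (-5 + 2*6²) + S*√(3 + S) = (-5 + 2*36) + S*√(3 + S) = (-5 + 72) + S*√(3 + S) = 67 + S*√(3 + S))
-(G(T(-4), 8) + 33)² = -((67 + (-5 - 4)*√(3 + (-5 - 4))) + 33)² = -((67 - 9*√(3 - 9)) + 33)² = -((67 - 9*I*√6) + 33)² = -(100 - 9*I*√6)²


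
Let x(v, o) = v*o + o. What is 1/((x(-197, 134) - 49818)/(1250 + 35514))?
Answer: -18382/38041 ≈ -0.48322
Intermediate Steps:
x(v, o) = o + o*v (x(v, o) = o*v + o = o + o*v)
1/((x(-197, 134) - 49818)/(1250 + 35514)) = 1/((134*(1 - 197) - 49818)/(1250 + 35514)) = 1/((134*(-196) - 49818)/36764) = 1/((-26264 - 49818)*(1/36764)) = 1/(-76082*1/36764) = 1/(-38041/18382) = -18382/38041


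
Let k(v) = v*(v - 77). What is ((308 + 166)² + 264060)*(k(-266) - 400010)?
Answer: -150907992192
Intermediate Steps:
k(v) = v*(-77 + v)
((308 + 166)² + 264060)*(k(-266) - 400010) = ((308 + 166)² + 264060)*(-266*(-77 - 266) - 400010) = (474² + 264060)*(-266*(-343) - 400010) = (224676 + 264060)*(91238 - 400010) = 488736*(-308772) = -150907992192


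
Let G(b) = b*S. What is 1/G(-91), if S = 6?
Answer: -1/546 ≈ -0.0018315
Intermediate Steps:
G(b) = 6*b (G(b) = b*6 = 6*b)
1/G(-91) = 1/(6*(-91)) = 1/(-546) = -1/546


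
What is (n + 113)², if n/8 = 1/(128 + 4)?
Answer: 13920361/1089 ≈ 12783.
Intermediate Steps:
n = 2/33 (n = 8/(128 + 4) = 8/132 = 8*(1/132) = 2/33 ≈ 0.060606)
(n + 113)² = (2/33 + 113)² = (3731/33)² = 13920361/1089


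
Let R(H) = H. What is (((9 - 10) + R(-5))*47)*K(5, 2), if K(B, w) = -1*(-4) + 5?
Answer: -2538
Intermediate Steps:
K(B, w) = 9 (K(B, w) = 4 + 5 = 9)
(((9 - 10) + R(-5))*47)*K(5, 2) = (((9 - 10) - 5)*47)*9 = ((-1 - 5)*47)*9 = -6*47*9 = -282*9 = -2538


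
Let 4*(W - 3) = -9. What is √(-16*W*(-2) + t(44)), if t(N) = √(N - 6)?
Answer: √(24 + √38) ≈ 5.4922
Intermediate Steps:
W = ¾ (W = 3 + (¼)*(-9) = 3 - 9/4 = ¾ ≈ 0.75000)
t(N) = √(-6 + N)
√(-16*W*(-2) + t(44)) = √(-16*¾*(-2) + √(-6 + 44)) = √(-12*(-2) + √38) = √(24 + √38)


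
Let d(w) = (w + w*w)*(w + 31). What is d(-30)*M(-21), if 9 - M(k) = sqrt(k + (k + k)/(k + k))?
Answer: 7830 - 1740*I*sqrt(5) ≈ 7830.0 - 3890.8*I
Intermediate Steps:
d(w) = (31 + w)*(w + w**2) (d(w) = (w + w**2)*(31 + w) = (31 + w)*(w + w**2))
M(k) = 9 - sqrt(1 + k) (M(k) = 9 - sqrt(k + (k + k)/(k + k)) = 9 - sqrt(k + (2*k)/((2*k))) = 9 - sqrt(k + (2*k)*(1/(2*k))) = 9 - sqrt(k + 1) = 9 - sqrt(1 + k))
d(-30)*M(-21) = (-30*(31 + (-30)**2 + 32*(-30)))*(9 - sqrt(1 - 21)) = (-30*(31 + 900 - 960))*(9 - sqrt(-20)) = (-30*(-29))*(9 - 2*I*sqrt(5)) = 870*(9 - 2*I*sqrt(5)) = 7830 - 1740*I*sqrt(5)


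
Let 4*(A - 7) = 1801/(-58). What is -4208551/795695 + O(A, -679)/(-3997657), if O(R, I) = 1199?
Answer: -16825297403312/3180915686615 ≈ -5.2895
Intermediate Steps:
A = -177/232 (A = 7 + (1801/(-58))/4 = 7 + (1801*(-1/58))/4 = 7 + (1/4)*(-1801/58) = 7 - 1801/232 = -177/232 ≈ -0.76293)
-4208551/795695 + O(A, -679)/(-3997657) = -4208551/795695 + 1199/(-3997657) = -4208551*1/795695 + 1199*(-1/3997657) = -4208551/795695 - 1199/3997657 = -16825297403312/3180915686615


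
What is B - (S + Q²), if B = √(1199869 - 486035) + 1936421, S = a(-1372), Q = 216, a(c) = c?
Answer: 1891137 + √713834 ≈ 1.8920e+6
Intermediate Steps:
S = -1372
B = 1936421 + √713834 (B = √713834 + 1936421 = 1936421 + √713834 ≈ 1.9373e+6)
B - (S + Q²) = (1936421 + √713834) - (-1372 + 216²) = (1936421 + √713834) - (-1372 + 46656) = (1936421 + √713834) - 1*45284 = (1936421 + √713834) - 45284 = 1891137 + √713834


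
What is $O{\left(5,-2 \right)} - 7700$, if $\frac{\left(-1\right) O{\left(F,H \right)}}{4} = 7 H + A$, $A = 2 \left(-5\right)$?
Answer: $-7604$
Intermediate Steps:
$A = -10$
$O{\left(F,H \right)} = 40 - 28 H$ ($O{\left(F,H \right)} = - 4 \left(7 H - 10\right) = - 4 \left(-10 + 7 H\right) = 40 - 28 H$)
$O{\left(5,-2 \right)} - 7700 = \left(40 - -56\right) - 7700 = \left(40 + 56\right) - 7700 = 96 - 7700 = -7604$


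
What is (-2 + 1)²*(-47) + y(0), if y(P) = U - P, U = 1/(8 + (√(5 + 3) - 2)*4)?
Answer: -47 + √2/16 ≈ -46.912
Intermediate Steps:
U = √2/16 (U = 1/(8 + (√8 - 2)*4) = 1/(8 + (2*√2 - 2)*4) = 1/(8 + (-2 + 2*√2)*4) = 1/(8 + (-8 + 8*√2)) = 1/(8*√2) = √2/16 ≈ 0.088388)
y(P) = -P + √2/16 (y(P) = √2/16 - P = -P + √2/16)
(-2 + 1)²*(-47) + y(0) = (-2 + 1)²*(-47) + (-1*0 + √2/16) = (-1)²*(-47) + (0 + √2/16) = 1*(-47) + √2/16 = -47 + √2/16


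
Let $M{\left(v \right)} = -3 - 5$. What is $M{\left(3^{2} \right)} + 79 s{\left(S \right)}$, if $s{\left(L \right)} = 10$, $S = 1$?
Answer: $782$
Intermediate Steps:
$M{\left(v \right)} = -8$ ($M{\left(v \right)} = -3 - 5 = -8$)
$M{\left(3^{2} \right)} + 79 s{\left(S \right)} = -8 + 79 \cdot 10 = -8 + 790 = 782$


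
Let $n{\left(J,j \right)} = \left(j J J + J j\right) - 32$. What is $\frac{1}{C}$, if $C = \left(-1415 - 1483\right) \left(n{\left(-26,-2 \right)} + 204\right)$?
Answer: $\frac{1}{3268944} \approx 3.0591 \cdot 10^{-7}$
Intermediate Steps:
$n{\left(J,j \right)} = -32 + J j + j J^{2}$ ($n{\left(J,j \right)} = \left(J j J + J j\right) - 32 = \left(j J^{2} + J j\right) - 32 = \left(J j + j J^{2}\right) - 32 = -32 + J j + j J^{2}$)
$C = 3268944$ ($C = \left(-1415 - 1483\right) \left(\left(-32 - -52 - 2 \left(-26\right)^{2}\right) + 204\right) = - 2898 \left(\left(-32 + 52 - 1352\right) + 204\right) = - 2898 \left(-1332 + 204\right) = \left(-2898\right) \left(-1128\right) = 3268944$)
$\frac{1}{C} = \frac{1}{3268944}$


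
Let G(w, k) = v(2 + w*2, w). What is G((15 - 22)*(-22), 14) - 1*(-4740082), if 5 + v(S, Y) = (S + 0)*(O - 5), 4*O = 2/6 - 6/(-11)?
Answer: 312747277/66 ≈ 4.7386e+6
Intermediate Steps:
O = 29/132 (O = (2/6 - 6/(-11))/4 = (2*(⅙) - 6*(-1/11))/4 = (⅓ + 6/11)/4 = (¼)*(29/33) = 29/132 ≈ 0.21970)
v(S, Y) = -5 - 631*S/132 (v(S, Y) = -5 + (S + 0)*(29/132 - 5) = -5 + S*(-631/132) = -5 - 631*S/132)
G(w, k) = -961/66 - 631*w/66 (G(w, k) = -5 - 631*(2 + w*2)/132 = -5 - 631*(2 + 2*w)/132 = -5 + (-631/66 - 631*w/66) = -961/66 - 631*w/66)
G((15 - 22)*(-22), 14) - 1*(-4740082) = (-961/66 - 631*(15 - 22)*(-22)/66) - 1*(-4740082) = (-961/66 - (-4417)*(-22)/66) + 4740082 = (-961/66 - 631/66*154) + 4740082 = (-961/66 - 4417/3) + 4740082 = -98135/66 + 4740082 = 312747277/66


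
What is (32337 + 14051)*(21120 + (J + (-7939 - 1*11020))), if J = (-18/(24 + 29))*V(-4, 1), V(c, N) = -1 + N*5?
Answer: 5309616868/53 ≈ 1.0018e+8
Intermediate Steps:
V(c, N) = -1 + 5*N
J = -72/53 (J = (-18/(24 + 29))*(-1 + 5*1) = (-18/53)*(-1 + 5) = ((1/53)*(-18))*4 = -18/53*4 = -72/53 ≈ -1.3585)
(32337 + 14051)*(21120 + (J + (-7939 - 1*11020))) = (32337 + 14051)*(21120 + (-72/53 + (-7939 - 1*11020))) = 46388*(21120 + (-72/53 + (-7939 - 11020))) = 46388*(21120 + (-72/53 - 18959)) = 46388*(21120 - 1004899/53) = 46388*(114461/53) = 5309616868/53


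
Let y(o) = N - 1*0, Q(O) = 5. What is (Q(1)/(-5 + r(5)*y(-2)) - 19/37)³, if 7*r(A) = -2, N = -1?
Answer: -7100029448/1820316861 ≈ -3.9004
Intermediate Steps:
r(A) = -2/7 (r(A) = (⅐)*(-2) = -2/7)
y(o) = -1 (y(o) = -1 - 1*0 = -1 + 0 = -1)
(Q(1)/(-5 + r(5)*y(-2)) - 19/37)³ = (5/(-5 - 2/7*(-1)) - 19/37)³ = (5/(-5 + 2/7) - 19*1/37)³ = (5/(-33/7) - 19/37)³ = (5*(-7/33) - 19/37)³ = (-35/33 - 19/37)³ = (-1922/1221)³ = -7100029448/1820316861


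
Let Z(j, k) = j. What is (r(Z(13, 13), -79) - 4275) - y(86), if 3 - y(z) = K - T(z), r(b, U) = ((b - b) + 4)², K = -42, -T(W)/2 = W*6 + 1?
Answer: -3270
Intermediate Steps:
T(W) = -2 - 12*W (T(W) = -2*(W*6 + 1) = -2*(6*W + 1) = -2*(1 + 6*W) = -2 - 12*W)
r(b, U) = 16 (r(b, U) = (0 + 4)² = 4² = 16)
y(z) = 43 - 12*z (y(z) = 3 - (-42 - (-2 - 12*z)) = 3 - (-42 + (2 + 12*z)) = 3 - (-40 + 12*z) = 3 + (40 - 12*z) = 43 - 12*z)
(r(Z(13, 13), -79) - 4275) - y(86) = (16 - 4275) - (43 - 12*86) = -4259 - (43 - 1032) = -4259 - 1*(-989) = -4259 + 989 = -3270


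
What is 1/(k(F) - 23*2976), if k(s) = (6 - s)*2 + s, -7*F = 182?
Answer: -1/68410 ≈ -1.4618e-5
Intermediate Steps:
F = -26 (F = -⅐*182 = -26)
k(s) = 12 - s (k(s) = (12 - 2*s) + s = 12 - s)
1/(k(F) - 23*2976) = 1/((12 - 1*(-26)) - 23*2976) = 1/((12 + 26) - 68448) = 1/(38 - 68448) = 1/(-68410) = -1/68410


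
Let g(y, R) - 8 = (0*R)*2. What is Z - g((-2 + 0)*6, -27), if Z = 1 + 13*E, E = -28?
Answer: -371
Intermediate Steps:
g(y, R) = 8 (g(y, R) = 8 + (0*R)*2 = 8 + 0*2 = 8 + 0 = 8)
Z = -363 (Z = 1 + 13*(-28) = 1 - 364 = -363)
Z - g((-2 + 0)*6, -27) = -363 - 1*8 = -363 - 8 = -371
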